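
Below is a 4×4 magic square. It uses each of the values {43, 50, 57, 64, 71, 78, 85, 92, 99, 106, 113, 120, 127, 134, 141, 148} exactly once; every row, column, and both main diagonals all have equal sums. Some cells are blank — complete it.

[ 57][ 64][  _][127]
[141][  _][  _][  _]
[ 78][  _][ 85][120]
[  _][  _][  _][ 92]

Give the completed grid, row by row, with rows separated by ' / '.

57 64 134 127 / 141 148 50 43 / 78 99 85 120 / 106 71 113 92

The 16 entries sum to 1528, so each line sums to 1528/4 = 382.
Row 1: 57 + 64 + 127 + ? = 382, so (1,3) = 134.
Row 3: 78 + 85 + 120 + ? = 382, so (3,2) = 99.
Column 1: 57 + 141 + 78 + ? = 382, so (4,1) = 106.
Column 4 needs 382; the known cells sum to 339, so (2,4) = 43.
Main diagonal needs 382; the known cells sum to 234, so (2,2) = 148.
Using anti-diagonal: 127 + 99 + 106 + ? → (2,3) = 382 − 332 = 50.
Column 2 must total 382; the given cells sum to 311, so (4,2) = 71.
Using column 3: 134 + 50 + 85 + ? → (4,3) = 382 − 269 = 113.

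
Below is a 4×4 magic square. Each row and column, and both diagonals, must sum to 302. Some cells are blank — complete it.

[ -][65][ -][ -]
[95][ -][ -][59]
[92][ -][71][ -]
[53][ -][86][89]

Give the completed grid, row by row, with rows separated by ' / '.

62 65 77 98 / 95 80 68 59 / 92 83 71 56 / 53 74 86 89

Row 4 needs 302; the known cells sum to 228, so (4,2) = 74.
Column 1 needs 302; the known cells sum to 240, so (1,1) = 62.
Using main diagonal: 62 + 71 + 89 + ? → (2,2) = 302 − 222 = 80.
The remaining cell in row 2 is (2,3) = 302 − 234 = 68.
Column 2: 65 + 80 + 74 + ? = 302, so (3,2) = 83.
Using column 3: 68 + 71 + 86 + ? → (1,3) = 302 − 225 = 77.
The remaining cell in anti-diagonal is (1,4) = 302 − 204 = 98.
Using row 3: 92 + 83 + 71 + ? → (3,4) = 302 − 246 = 56.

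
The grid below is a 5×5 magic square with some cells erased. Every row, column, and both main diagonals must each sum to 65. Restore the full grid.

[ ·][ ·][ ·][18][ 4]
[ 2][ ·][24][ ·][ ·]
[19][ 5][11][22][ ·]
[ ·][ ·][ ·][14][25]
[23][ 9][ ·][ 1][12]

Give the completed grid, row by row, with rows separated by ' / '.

15 21 7 18 4 / 2 13 24 10 16 / 19 5 11 22 8 / 6 17 3 14 25 / 23 9 20 1 12

The remaining cell in row 3 is (3,5) = 65 − 57 = 8.
Using row 5: 23 + 9 + 1 + 12 + ? → (5,3) = 65 − 45 = 20.
Column 4 needs 65; the known cells sum to 55, so (2,4) = 10.
Using column 5: 4 + 8 + 25 + 12 + ? → (2,5) = 65 − 49 = 16.
Anti-diagonal must total 65; the given cells sum to 48, so (4,2) = 17.
Row 2 must total 65; the given cells sum to 52, so (2,2) = 13.
The remaining cell in column 2 is (1,2) = 65 − 44 = 21.
The remaining cell in main diagonal is (1,1) = 65 − 50 = 15.
Row 1 needs 65; the known cells sum to 58, so (1,3) = 7.
Using column 1: 15 + 2 + 19 + 23 + ? → (4,1) = 65 − 59 = 6.
Column 3 must total 65; the given cells sum to 62, so (4,3) = 3.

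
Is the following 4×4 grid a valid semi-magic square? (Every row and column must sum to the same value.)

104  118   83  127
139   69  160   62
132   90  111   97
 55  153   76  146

No — row 1 sums to 432 but row 2 sums to 430.

Row 1: 104 + 118 + 83 + 127 = 432.
Row 2: 139 + 69 + 160 + 62 = 430.
Row 3: 132 + 90 + 111 + 97 = 430.
Row 4: 55 + 153 + 76 + 146 = 430.
Column 1: 104 + 139 + 132 + 55 = 430.
Column 2: 118 + 69 + 90 + 153 = 430.
Column 3: 83 + 160 + 111 + 76 = 430.
Column 4: 127 + 62 + 97 + 146 = 432.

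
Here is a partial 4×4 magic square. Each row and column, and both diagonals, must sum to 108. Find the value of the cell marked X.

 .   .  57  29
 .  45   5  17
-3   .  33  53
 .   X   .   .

37

Row 2 needs 108; the known cells sum to 67, so (2,1) = 41.
Row 3: -3 + 33 + 53 + ? = 108, so (3,2) = 25.
Using column 3: 57 + 5 + 33 + ? → (4,3) = 108 − 95 = 13.
The remaining cell in column 4 is (4,4) = 108 − 99 = 9.
Main diagonal needs 108; the known cells sum to 87, so (1,1) = 21.
The remaining cell in anti-diagonal is (4,1) = 108 − 59 = 49.
From row 1, 108 − (21 + 57 + 29) gives (1,2) = 1.
From row 4, 108 − (49 + 13 + 9) gives (4,2) = 37.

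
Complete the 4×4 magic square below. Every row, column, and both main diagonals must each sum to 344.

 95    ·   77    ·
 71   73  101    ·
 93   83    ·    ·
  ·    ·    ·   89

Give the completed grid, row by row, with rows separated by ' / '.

Row 2 needs 344; the known cells sum to 245, so (2,4) = 99.
Column 1: 95 + 71 + 93 + ? = 344, so (4,1) = 85.
Using main diagonal: 95 + 73 + 89 + ? → (3,3) = 344 − 257 = 87.
From anti-diagonal, 344 − (101 + 83 + 85) gives (1,4) = 75.
From row 1, 344 − (95 + 77 + 75) gives (1,2) = 97.
Row 3: 93 + 83 + 87 + ? = 344, so (3,4) = 81.
The remaining cell in column 2 is (4,2) = 344 − 253 = 91.
From column 3, 344 − (77 + 101 + 87) gives (4,3) = 79.

95 97 77 75 / 71 73 101 99 / 93 83 87 81 / 85 91 79 89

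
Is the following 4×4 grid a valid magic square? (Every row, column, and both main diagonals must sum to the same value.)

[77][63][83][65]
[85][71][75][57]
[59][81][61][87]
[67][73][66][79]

Row 1: 77 + 63 + 83 + 65 = 288.
Row 2: 85 + 71 + 75 + 57 = 288.
Row 3: 59 + 81 + 61 + 87 = 288.
Row 4: 67 + 73 + 66 + 79 = 285.
Column 1: 77 + 85 + 59 + 67 = 288.
Column 2: 63 + 71 + 81 + 73 = 288.
Column 3: 83 + 75 + 61 + 66 = 285.
Column 4: 65 + 57 + 87 + 79 = 288.
Main diagonal: 77 + 71 + 61 + 79 = 288.
Anti-diagonal: 65 + 75 + 81 + 67 = 288.

No — row 4 sums to 285 but row 2 sums to 288.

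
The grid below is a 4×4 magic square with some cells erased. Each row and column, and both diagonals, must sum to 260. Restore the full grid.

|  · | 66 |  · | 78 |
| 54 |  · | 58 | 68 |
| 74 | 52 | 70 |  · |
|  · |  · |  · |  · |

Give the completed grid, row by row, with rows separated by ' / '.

Row 2 needs 260; the known cells sum to 180, so (2,2) = 80.
Row 3 must total 260; the given cells sum to 196, so (3,4) = 64.
Column 2 needs 260; the known cells sum to 198, so (4,2) = 62.
Column 4 must total 260; the given cells sum to 210, so (4,4) = 50.
Main diagonal: 80 + 70 + 50 + ? = 260, so (1,1) = 60.
Using anti-diagonal: 78 + 58 + 52 + ? → (4,1) = 260 − 188 = 72.
The remaining cell in row 1 is (1,3) = 260 − 204 = 56.
Row 4: 72 + 62 + 50 + ? = 260, so (4,3) = 76.

60 66 56 78 / 54 80 58 68 / 74 52 70 64 / 72 62 76 50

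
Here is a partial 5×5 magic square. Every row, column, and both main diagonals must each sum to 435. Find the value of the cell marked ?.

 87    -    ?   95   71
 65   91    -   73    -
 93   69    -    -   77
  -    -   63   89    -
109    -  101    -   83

Using column 1: 87 + 65 + 93 + 109 + ? → (4,1) = 435 − 354 = 81.
The remaining cell in main diagonal is (3,3) = 435 − 350 = 85.
Using anti-diagonal: 71 + 73 + 85 + 109 + ? → (4,2) = 435 − 338 = 97.
Using row 3: 93 + 69 + 85 + 77 + ? → (3,4) = 435 − 324 = 111.
Using row 4: 81 + 97 + 63 + 89 + ? → (4,5) = 435 − 330 = 105.
Using column 4: 95 + 73 + 111 + 89 + ? → (5,4) = 435 − 368 = 67.
Column 5: 71 + 77 + 105 + 83 + ? = 435, so (2,5) = 99.
Row 2: 65 + 91 + 73 + 99 + ? = 435, so (2,3) = 107.
Row 5 must total 435; the given cells sum to 360, so (5,2) = 75.
Column 2: 91 + 69 + 97 + 75 + ? = 435, so (1,2) = 103.
The remaining cell in column 3 is (1,3) = 435 − 356 = 79.

79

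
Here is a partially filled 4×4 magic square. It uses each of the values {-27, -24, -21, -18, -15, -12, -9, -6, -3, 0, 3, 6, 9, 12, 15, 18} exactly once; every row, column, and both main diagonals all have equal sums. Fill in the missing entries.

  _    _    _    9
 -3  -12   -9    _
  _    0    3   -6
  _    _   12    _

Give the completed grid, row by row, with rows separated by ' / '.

18 -21 -24 9 / -3 -12 -9 6 / -15 0 3 -6 / -18 15 12 -27

The 16 entries sum to -72, so each line sums to -72/4 = -18.
Using row 2: -3 + (-12) + (-9) + ? → (2,4) = -18 − (-24) = 6.
Using row 3: 0 + 3 + (-6) + ? → (3,1) = -18 − (-3) = -15.
Column 3 must total -18; the given cells sum to 6, so (1,3) = -24.
The remaining cell in column 4 is (4,4) = -18 − 9 = -27.
The remaining cell in main diagonal is (1,1) = -18 − (-36) = 18.
Using anti-diagonal: 9 + (-9) + 0 + ? → (4,1) = -18 − 0 = -18.
Row 1: 18 + (-24) + 9 + ? = -18, so (1,2) = -21.
The remaining cell in row 4 is (4,2) = -18 − (-33) = 15.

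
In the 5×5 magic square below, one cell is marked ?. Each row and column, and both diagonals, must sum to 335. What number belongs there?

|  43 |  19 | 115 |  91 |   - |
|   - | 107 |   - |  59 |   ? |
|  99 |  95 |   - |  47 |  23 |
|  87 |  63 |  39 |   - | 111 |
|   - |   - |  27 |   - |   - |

55

The remaining cell in row 1 is (1,5) = 335 − 268 = 67.
From row 3, 335 − (99 + 95 + 47 + 23) gives (3,3) = 71.
From row 4, 335 − (87 + 63 + 39 + 111) gives (4,4) = 35.
Column 2 needs 335; the known cells sum to 284, so (5,2) = 51.
Column 3 needs 335; the known cells sum to 252, so (2,3) = 83.
From column 4, 335 − (91 + 59 + 47 + 35) gives (5,4) = 103.
Using main diagonal: 43 + 107 + 71 + 35 + ? → (5,5) = 335 − 256 = 79.
Anti-diagonal must total 335; the given cells sum to 260, so (5,1) = 75.
Column 1 needs 335; the known cells sum to 304, so (2,1) = 31.
Column 5 needs 335; the known cells sum to 280, so (2,5) = 55.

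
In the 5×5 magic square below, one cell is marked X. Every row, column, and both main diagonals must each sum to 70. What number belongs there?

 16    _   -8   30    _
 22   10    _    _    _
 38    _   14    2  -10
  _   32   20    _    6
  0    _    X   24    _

Row 3 must total 70; the given cells sum to 44, so (3,2) = 26.
From column 1, 70 − (16 + 22 + 38 + 0) gives (4,1) = -6.
The remaining cell in row 4 is (4,4) = 70 − 52 = 18.
The remaining cell in column 4 is (2,4) = 70 − 74 = -4.
Using main diagonal: 16 + 10 + 14 + 18 + ? → (5,5) = 70 − 58 = 12.
Using anti-diagonal: -4 + 14 + 32 + 0 + ? → (1,5) = 70 − 42 = 28.
Row 1: 16 + (-8) + 30 + 28 + ? = 70, so (1,2) = 4.
Column 2 must total 70; the given cells sum to 72, so (5,2) = -2.
The remaining cell in column 5 is (2,5) = 70 − 36 = 34.
Row 2: 22 + 10 + (-4) + 34 + ? = 70, so (2,3) = 8.
Using row 5: 0 + (-2) + 24 + 12 + ? → (5,3) = 70 − 34 = 36.

36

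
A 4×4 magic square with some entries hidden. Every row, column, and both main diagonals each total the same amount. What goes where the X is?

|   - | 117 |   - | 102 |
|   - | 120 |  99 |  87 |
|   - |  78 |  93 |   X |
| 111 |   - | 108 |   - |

105

Anti-diagonal is complete and sums to 390; that is the magic constant.
The remaining cell in row 2 is (2,1) = 390 − 306 = 84.
Column 2: 117 + 120 + 78 + ? = 390, so (4,2) = 75.
Using column 3: 99 + 93 + 108 + ? → (1,3) = 390 − 300 = 90.
Row 1: 117 + 90 + 102 + ? = 390, so (1,1) = 81.
The remaining cell in row 4 is (4,4) = 390 − 294 = 96.
From column 1, 390 − (81 + 84 + 111) gives (3,1) = 114.
Using column 4: 102 + 87 + 96 + ? → (3,4) = 390 − 285 = 105.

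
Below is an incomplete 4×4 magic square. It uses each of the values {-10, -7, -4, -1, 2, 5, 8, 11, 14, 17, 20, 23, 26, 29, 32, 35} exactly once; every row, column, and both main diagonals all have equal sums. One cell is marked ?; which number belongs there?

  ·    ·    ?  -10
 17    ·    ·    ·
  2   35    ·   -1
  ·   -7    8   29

The 16 entries sum to 200, so each line sums to 200/4 = 50.
Row 3 needs 50; the known cells sum to 36, so (3,3) = 14.
From row 4, 50 − (-7 + 8 + 29) gives (4,1) = 20.
The remaining cell in column 1 is (1,1) = 50 − 39 = 11.
Column 4: -10 + (-1) + 29 + ? = 50, so (2,4) = 32.
Main diagonal needs 50; the known cells sum to 54, so (2,2) = -4.
From anti-diagonal, 50 − (-10 + 35 + 20) gives (2,3) = 5.
From column 2, 50 − (-4 + 35 + (-7)) gives (1,2) = 26.
Using column 3: 5 + 14 + 8 + ? → (1,3) = 50 − 27 = 23.

23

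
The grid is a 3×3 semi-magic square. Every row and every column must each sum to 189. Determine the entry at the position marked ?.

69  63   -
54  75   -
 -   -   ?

72

Row 1 must total 189; the given cells sum to 132, so (1,3) = 57.
The remaining cell in row 2 is (2,3) = 189 − 129 = 60.
Column 1 must total 189; the given cells sum to 123, so (3,1) = 66.
Column 2 must total 189; the given cells sum to 138, so (3,2) = 51.
Column 3: 57 + 60 + ? = 189, so (3,3) = 72.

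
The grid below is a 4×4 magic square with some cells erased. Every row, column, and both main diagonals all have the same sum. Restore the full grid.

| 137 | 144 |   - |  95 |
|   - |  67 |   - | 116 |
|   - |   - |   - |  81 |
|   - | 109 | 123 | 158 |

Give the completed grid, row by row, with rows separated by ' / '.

137 144 74 95 / 102 67 165 116 / 151 130 88 81 / 60 109 123 158

Column 4 is already complete: 95 + 116 + 81 + 158 = 450, so that is the magic constant.
The remaining cell in row 1 is (1,3) = 450 − 376 = 74.
The remaining cell in row 4 is (4,1) = 450 − 390 = 60.
The remaining cell in column 2 is (3,2) = 450 − 320 = 130.
From main diagonal, 450 − (137 + 67 + 158) gives (3,3) = 88.
Anti-diagonal must total 450; the given cells sum to 285, so (2,3) = 165.
The remaining cell in row 2 is (2,1) = 450 − 348 = 102.
Row 3: 130 + 88 + 81 + ? = 450, so (3,1) = 151.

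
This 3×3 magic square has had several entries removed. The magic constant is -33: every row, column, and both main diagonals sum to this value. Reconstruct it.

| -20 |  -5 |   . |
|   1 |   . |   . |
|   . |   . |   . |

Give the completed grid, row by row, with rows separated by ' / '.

Row 1 must total -33; the given cells sum to -25, so (1,3) = -8.
Using column 1: -20 + 1 + ? → (3,1) = -33 − (-19) = -14.
Anti-diagonal needs -33; the known cells sum to -22, so (2,2) = -11.
From row 2, -33 − (1 + (-11)) gives (2,3) = -23.
Column 2 needs -33; the known cells sum to -16, so (3,2) = -17.
From column 3, -33 − (-8 + (-23)) gives (3,3) = -2.

-20 -5 -8 / 1 -11 -23 / -14 -17 -2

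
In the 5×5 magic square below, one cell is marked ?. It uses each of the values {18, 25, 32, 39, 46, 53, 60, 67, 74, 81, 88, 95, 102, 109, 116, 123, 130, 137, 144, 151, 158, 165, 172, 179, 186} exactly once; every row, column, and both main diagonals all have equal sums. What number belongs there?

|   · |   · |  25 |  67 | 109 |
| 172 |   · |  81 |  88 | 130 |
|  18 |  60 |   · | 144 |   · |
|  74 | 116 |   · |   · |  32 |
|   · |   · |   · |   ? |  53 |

46

The 25 entries sum to 2550, so each line sums to 2550/5 = 510.
From row 2, 510 − (172 + 81 + 88 + 130) gives (2,2) = 39.
Column 5 must total 510; the given cells sum to 324, so (3,5) = 186.
Row 3 needs 510; the known cells sum to 408, so (3,3) = 102.
Anti-diagonal: 109 + 88 + 102 + 116 + ? = 510, so (5,1) = 95.
Column 1 must total 510; the given cells sum to 359, so (1,1) = 151.
From main diagonal, 510 − (151 + 39 + 102 + 53) gives (4,4) = 165.
The remaining cell in row 1 is (1,2) = 510 − 352 = 158.
Using row 4: 74 + 116 + 165 + 32 + ? → (4,3) = 510 − 387 = 123.
The remaining cell in column 2 is (5,2) = 510 − 373 = 137.
Column 3 must total 510; the given cells sum to 331, so (5,3) = 179.
Column 4: 67 + 88 + 144 + 165 + ? = 510, so (5,4) = 46.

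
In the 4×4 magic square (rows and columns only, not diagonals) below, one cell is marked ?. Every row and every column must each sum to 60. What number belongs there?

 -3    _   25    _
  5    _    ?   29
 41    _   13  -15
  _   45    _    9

33

Row 3 must total 60; the given cells sum to 39, so (3,2) = 21.
The remaining cell in column 1 is (4,1) = 60 − 43 = 17.
Column 4 needs 60; the known cells sum to 23, so (1,4) = 37.
Using row 1: -3 + 25 + 37 + ? → (1,2) = 60 − 59 = 1.
Row 4 needs 60; the known cells sum to 71, so (4,3) = -11.
The remaining cell in column 2 is (2,2) = 60 − 67 = -7.
Column 3 needs 60; the known cells sum to 27, so (2,3) = 33.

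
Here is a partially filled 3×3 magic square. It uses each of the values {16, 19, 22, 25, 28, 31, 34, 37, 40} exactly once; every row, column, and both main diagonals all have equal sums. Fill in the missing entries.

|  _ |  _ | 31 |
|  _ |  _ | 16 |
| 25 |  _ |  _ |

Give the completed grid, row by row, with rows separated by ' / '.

The 9 entries sum to 252, so each line sums to 252/3 = 84.
Column 3 needs 84; the known cells sum to 47, so (3,3) = 37.
From anti-diagonal, 84 − (31 + 25) gives (2,2) = 28.
Row 2 needs 84; the known cells sum to 44, so (2,1) = 40.
Row 3: 25 + 37 + ? = 84, so (3,2) = 22.
Using column 1: 40 + 25 + ? → (1,1) = 84 − 65 = 19.
The remaining cell in column 2 is (1,2) = 84 − 50 = 34.

19 34 31 / 40 28 16 / 25 22 37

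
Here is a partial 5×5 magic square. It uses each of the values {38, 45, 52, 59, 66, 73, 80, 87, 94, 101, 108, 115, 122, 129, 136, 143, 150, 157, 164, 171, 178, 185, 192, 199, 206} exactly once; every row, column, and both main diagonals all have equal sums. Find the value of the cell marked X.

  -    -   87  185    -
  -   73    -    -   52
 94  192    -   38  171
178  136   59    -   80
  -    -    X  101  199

143

The 25 entries sum to 3050, so each line sums to 3050/5 = 610.
Row 3: 94 + 192 + 38 + 171 + ? = 610, so (3,3) = 115.
Row 4: 178 + 136 + 59 + 80 + ? = 610, so (4,4) = 157.
Column 4 must total 610; the given cells sum to 481, so (2,4) = 129.
Using column 5: 52 + 171 + 80 + 199 + ? → (1,5) = 610 − 502 = 108.
Main diagonal needs 610; the known cells sum to 544, so (1,1) = 66.
Anti-diagonal must total 610; the given cells sum to 488, so (5,1) = 122.
From row 1, 610 − (66 + 87 + 185 + 108) gives (1,2) = 164.
Column 1 needs 610; the known cells sum to 460, so (2,1) = 150.
Column 2 needs 610; the known cells sum to 565, so (5,2) = 45.
Row 2 needs 610; the known cells sum to 404, so (2,3) = 206.
Using row 5: 122 + 45 + 101 + 199 + ? → (5,3) = 610 − 467 = 143.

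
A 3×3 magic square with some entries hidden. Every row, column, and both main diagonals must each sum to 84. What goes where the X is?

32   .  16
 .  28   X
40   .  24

44

Using row 1: 32 + 16 + ? → (1,2) = 84 − 48 = 36.
Row 3: 40 + 24 + ? = 84, so (3,2) = 20.
Using column 1: 32 + 40 + ? → (2,1) = 84 − 72 = 12.
The remaining cell in column 3 is (2,3) = 84 − 40 = 44.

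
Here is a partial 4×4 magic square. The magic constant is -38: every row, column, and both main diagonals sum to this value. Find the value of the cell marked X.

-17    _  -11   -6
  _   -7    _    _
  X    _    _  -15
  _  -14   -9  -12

-8

The remaining cell in row 1 is (1,2) = -38 − (-34) = -4.
Using row 4: -14 + (-9) + (-12) + ? → (4,1) = -38 − (-35) = -3.
Column 2: -4 + (-7) + (-14) + ? = -38, so (3,2) = -13.
The remaining cell in column 4 is (2,4) = -38 − (-33) = -5.
Main diagonal needs -38; the known cells sum to -36, so (3,3) = -2.
From anti-diagonal, -38 − (-6 + (-13) + (-3)) gives (2,3) = -16.
The remaining cell in row 2 is (2,1) = -38 − (-28) = -10.
Row 3 needs -38; the known cells sum to -30, so (3,1) = -8.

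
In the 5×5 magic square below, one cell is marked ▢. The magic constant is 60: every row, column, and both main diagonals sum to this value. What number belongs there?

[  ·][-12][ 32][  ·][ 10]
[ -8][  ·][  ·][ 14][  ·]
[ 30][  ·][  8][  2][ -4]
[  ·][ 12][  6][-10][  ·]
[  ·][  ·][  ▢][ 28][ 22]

Row 3: 30 + 8 + 2 + (-4) + ? = 60, so (3,2) = 24.
The remaining cell in column 4 is (1,4) = 60 − 34 = 26.
Anti-diagonal: 10 + 14 + 8 + 12 + ? = 60, so (5,1) = 16.
The remaining cell in row 1 is (1,1) = 60 − 56 = 4.
Column 1 needs 60; the known cells sum to 42, so (4,1) = 18.
Main diagonal: 4 + 8 + (-10) + 22 + ? = 60, so (2,2) = 36.
Row 4 needs 60; the known cells sum to 26, so (4,5) = 34.
Column 2 must total 60; the given cells sum to 60, so (5,2) = 0.
From column 5, 60 − (10 + (-4) + 34 + 22) gives (2,5) = -2.
From row 2, 60 − (-8 + 36 + 14 + (-2)) gives (2,3) = 20.
The remaining cell in row 5 is (5,3) = 60 − 66 = -6.

-6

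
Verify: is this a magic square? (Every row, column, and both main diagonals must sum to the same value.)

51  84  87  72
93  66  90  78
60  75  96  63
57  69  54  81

Row 1: 51 + 84 + 87 + 72 = 294.
Row 2: 93 + 66 + 90 + 78 = 327.
Row 3: 60 + 75 + 96 + 63 = 294.
Row 4: 57 + 69 + 54 + 81 = 261.
Column 1: 51 + 93 + 60 + 57 = 261.
Column 2: 84 + 66 + 75 + 69 = 294.
Column 3: 87 + 90 + 96 + 54 = 327.
Column 4: 72 + 78 + 63 + 81 = 294.
Main diagonal: 51 + 66 + 96 + 81 = 294.
Anti-diagonal: 72 + 90 + 75 + 57 = 294.

No — row 3 sums to 294 but row 2 sums to 327.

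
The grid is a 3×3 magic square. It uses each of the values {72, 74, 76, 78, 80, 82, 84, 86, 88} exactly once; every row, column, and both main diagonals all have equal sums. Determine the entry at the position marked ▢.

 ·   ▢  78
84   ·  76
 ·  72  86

88

The 9 entries sum to 720, so each line sums to 720/3 = 240.
Using row 2: 84 + 76 + ? → (2,2) = 240 − 160 = 80.
The remaining cell in row 3 is (3,1) = 240 − 158 = 82.
The remaining cell in column 1 is (1,1) = 240 − 166 = 74.
From column 2, 240 − (80 + 72) gives (1,2) = 88.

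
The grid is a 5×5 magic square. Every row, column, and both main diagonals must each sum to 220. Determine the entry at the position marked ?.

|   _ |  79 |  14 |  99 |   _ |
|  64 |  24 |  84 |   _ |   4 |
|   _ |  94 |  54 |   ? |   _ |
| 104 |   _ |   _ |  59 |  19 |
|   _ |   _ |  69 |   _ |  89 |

-11

The remaining cell in row 2 is (2,4) = 220 − 176 = 44.
Using column 3: 14 + 84 + 54 + 69 + ? → (4,3) = 220 − 221 = -1.
The remaining cell in main diagonal is (1,1) = 220 − 226 = -6.
Row 1 needs 220; the known cells sum to 186, so (1,5) = 34.
Row 4 needs 220; the known cells sum to 181, so (4,2) = 39.
Column 2 must total 220; the given cells sum to 236, so (5,2) = -16.
Column 5 needs 220; the known cells sum to 146, so (3,5) = 74.
Anti-diagonal needs 220; the known cells sum to 171, so (5,1) = 49.
Row 5: 49 + (-16) + 69 + 89 + ? = 220, so (5,4) = 29.
The remaining cell in column 1 is (3,1) = 220 − 211 = 9.
From column 4, 220 − (99 + 44 + 59 + 29) gives (3,4) = -11.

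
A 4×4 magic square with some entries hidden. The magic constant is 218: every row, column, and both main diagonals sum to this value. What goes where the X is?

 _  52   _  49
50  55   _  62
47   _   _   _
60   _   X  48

The remaining cell in row 2 is (2,3) = 218 − 167 = 51.
Using column 1: 50 + 47 + 60 + ? → (1,1) = 218 − 157 = 61.
Column 4 must total 218; the given cells sum to 159, so (3,4) = 59.
Main diagonal needs 218; the known cells sum to 164, so (3,3) = 54.
Using anti-diagonal: 49 + 51 + 60 + ? → (3,2) = 218 − 160 = 58.
Using row 1: 61 + 52 + 49 + ? → (1,3) = 218 − 162 = 56.
Column 2: 52 + 55 + 58 + ? = 218, so (4,2) = 53.
Column 3 needs 218; the known cells sum to 161, so (4,3) = 57.

57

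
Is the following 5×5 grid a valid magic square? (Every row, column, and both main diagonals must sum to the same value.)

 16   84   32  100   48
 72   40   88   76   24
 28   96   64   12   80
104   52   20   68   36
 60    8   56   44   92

No — column 3 sums to 260 but column 4 sums to 300.

Row 1: 16 + 84 + 32 + 100 + 48 = 280.
Row 2: 72 + 40 + 88 + 76 + 24 = 300.
Row 3: 28 + 96 + 64 + 12 + 80 = 280.
Row 4: 104 + 52 + 20 + 68 + 36 = 280.
Row 5: 60 + 8 + 56 + 44 + 92 = 260.
Column 1: 16 + 72 + 28 + 104 + 60 = 280.
Column 2: 84 + 40 + 96 + 52 + 8 = 280.
Column 3: 32 + 88 + 64 + 20 + 56 = 260.
Column 4: 100 + 76 + 12 + 68 + 44 = 300.
Column 5: 48 + 24 + 80 + 36 + 92 = 280.
Main diagonal: 16 + 40 + 64 + 68 + 92 = 280.
Anti-diagonal: 48 + 76 + 64 + 52 + 60 = 300.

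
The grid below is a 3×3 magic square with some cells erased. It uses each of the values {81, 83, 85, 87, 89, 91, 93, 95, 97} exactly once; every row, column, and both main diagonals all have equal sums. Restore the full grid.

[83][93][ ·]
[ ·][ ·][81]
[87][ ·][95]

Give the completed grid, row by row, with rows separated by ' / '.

The 9 entries sum to 801, so each line sums to 801/3 = 267.
Using row 1: 83 + 93 + ? → (1,3) = 267 − 176 = 91.
The remaining cell in row 3 is (3,2) = 267 − 182 = 85.
The remaining cell in column 1 is (2,1) = 267 − 170 = 97.
Column 2 must total 267; the given cells sum to 178, so (2,2) = 89.

83 93 91 / 97 89 81 / 87 85 95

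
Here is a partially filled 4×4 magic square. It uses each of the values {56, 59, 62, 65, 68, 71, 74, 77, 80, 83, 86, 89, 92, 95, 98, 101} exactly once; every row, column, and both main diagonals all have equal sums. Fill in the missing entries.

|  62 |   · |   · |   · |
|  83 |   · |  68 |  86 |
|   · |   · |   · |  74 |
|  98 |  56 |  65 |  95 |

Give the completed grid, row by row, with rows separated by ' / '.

The 16 entries sum to 1256, so each line sums to 1256/4 = 314.
Row 2 needs 314; the known cells sum to 237, so (2,2) = 77.
Column 1 needs 314; the known cells sum to 243, so (3,1) = 71.
From column 4, 314 − (86 + 74 + 95) gives (1,4) = 59.
Main diagonal needs 314; the known cells sum to 234, so (3,3) = 80.
Anti-diagonal must total 314; the given cells sum to 225, so (3,2) = 89.
From column 2, 314 − (77 + 89 + 56) gives (1,2) = 92.
Column 3 needs 314; the known cells sum to 213, so (1,3) = 101.

62 92 101 59 / 83 77 68 86 / 71 89 80 74 / 98 56 65 95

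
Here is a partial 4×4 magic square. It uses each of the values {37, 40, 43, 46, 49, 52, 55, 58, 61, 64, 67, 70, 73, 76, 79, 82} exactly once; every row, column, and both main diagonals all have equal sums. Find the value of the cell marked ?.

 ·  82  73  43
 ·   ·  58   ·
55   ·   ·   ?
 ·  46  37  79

52

The 16 entries sum to 952, so each line sums to 952/4 = 238.
Row 1 must total 238; the given cells sum to 198, so (1,1) = 40.
Using row 4: 46 + 37 + 79 + ? → (4,1) = 238 − 162 = 76.
Column 1 needs 238; the known cells sum to 171, so (2,1) = 67.
The remaining cell in column 3 is (3,3) = 238 − 168 = 70.
Main diagonal: 40 + 70 + 79 + ? = 238, so (2,2) = 49.
From anti-diagonal, 238 − (43 + 58 + 76) gives (3,2) = 61.
The remaining cell in row 2 is (2,4) = 238 − 174 = 64.
Using row 3: 55 + 61 + 70 + ? → (3,4) = 238 − 186 = 52.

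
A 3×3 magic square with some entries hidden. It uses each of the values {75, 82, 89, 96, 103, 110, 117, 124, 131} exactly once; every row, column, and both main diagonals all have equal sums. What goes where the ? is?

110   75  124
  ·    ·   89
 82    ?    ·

131

The 9 entries sum to 927, so each line sums to 927/3 = 309.
Column 1 must total 309; the given cells sum to 192, so (2,1) = 117.
Column 3 must total 309; the given cells sum to 213, so (3,3) = 96.
The remaining cell in main diagonal is (2,2) = 309 − 206 = 103.
The remaining cell in row 3 is (3,2) = 309 − 178 = 131.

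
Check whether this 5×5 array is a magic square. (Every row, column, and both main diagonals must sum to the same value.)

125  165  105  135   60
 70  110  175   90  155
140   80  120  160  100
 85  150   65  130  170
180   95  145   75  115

Row 1: 125 + 165 + 105 + 135 + 60 = 590.
Row 2: 70 + 110 + 175 + 90 + 155 = 600.
Row 3: 140 + 80 + 120 + 160 + 100 = 600.
Row 4: 85 + 150 + 65 + 130 + 170 = 600.
Row 5: 180 + 95 + 145 + 75 + 115 = 610.
Column 1: 125 + 70 + 140 + 85 + 180 = 600.
Column 2: 165 + 110 + 80 + 150 + 95 = 600.
Column 3: 105 + 175 + 120 + 65 + 145 = 610.
Column 4: 135 + 90 + 160 + 130 + 75 = 590.
Column 5: 60 + 155 + 100 + 170 + 115 = 600.
Main diagonal: 125 + 110 + 120 + 130 + 115 = 600.
Anti-diagonal: 60 + 90 + 120 + 150 + 180 = 600.

No — row 1 sums to 590 but row 5 sums to 610.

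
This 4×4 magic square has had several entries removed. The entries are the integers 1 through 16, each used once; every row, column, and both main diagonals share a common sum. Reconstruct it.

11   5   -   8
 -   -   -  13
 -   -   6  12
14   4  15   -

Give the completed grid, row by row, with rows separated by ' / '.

The entries are 1 through 16, which sum to 136, so each line sums to 136/4 = 34.
Row 1 needs 34; the known cells sum to 24, so (1,3) = 10.
Row 4: 14 + 4 + 15 + ? = 34, so (4,4) = 1.
Column 3 needs 34; the known cells sum to 31, so (2,3) = 3.
Using main diagonal: 11 + 6 + 1 + ? → (2,2) = 34 − 18 = 16.
Anti-diagonal must total 34; the given cells sum to 25, so (3,2) = 9.
Row 2: 16 + 3 + 13 + ? = 34, so (2,1) = 2.
Row 3: 9 + 6 + 12 + ? = 34, so (3,1) = 7.

11 5 10 8 / 2 16 3 13 / 7 9 6 12 / 14 4 15 1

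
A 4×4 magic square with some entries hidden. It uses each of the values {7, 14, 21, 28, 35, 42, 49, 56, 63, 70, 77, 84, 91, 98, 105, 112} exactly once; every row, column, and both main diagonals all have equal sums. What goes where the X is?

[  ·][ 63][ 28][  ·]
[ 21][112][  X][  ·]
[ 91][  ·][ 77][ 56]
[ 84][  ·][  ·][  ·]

The 16 entries sum to 952, so each line sums to 952/4 = 238.
Row 3 needs 238; the known cells sum to 224, so (3,2) = 14.
Using column 1: 21 + 91 + 84 + ? → (1,1) = 238 − 196 = 42.
Column 2 must total 238; the given cells sum to 189, so (4,2) = 49.
Main diagonal needs 238; the known cells sum to 231, so (4,4) = 7.
From row 1, 238 − (42 + 63 + 28) gives (1,4) = 105.
Using row 4: 84 + 49 + 7 + ? → (4,3) = 238 − 140 = 98.
Using column 3: 28 + 77 + 98 + ? → (2,3) = 238 − 203 = 35.

35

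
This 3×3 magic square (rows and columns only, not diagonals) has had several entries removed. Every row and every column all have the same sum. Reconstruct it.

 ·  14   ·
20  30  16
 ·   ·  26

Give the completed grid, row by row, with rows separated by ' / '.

28 14 24 / 20 30 16 / 18 22 26

Row 2 is already complete: 20 + 30 + 16 = 66, so that is the magic constant.
Using column 2: 14 + 30 + ? → (3,2) = 66 − 44 = 22.
The remaining cell in column 3 is (1,3) = 66 − 42 = 24.
Row 1 must total 66; the given cells sum to 38, so (1,1) = 28.
Row 3: 22 + 26 + ? = 66, so (3,1) = 18.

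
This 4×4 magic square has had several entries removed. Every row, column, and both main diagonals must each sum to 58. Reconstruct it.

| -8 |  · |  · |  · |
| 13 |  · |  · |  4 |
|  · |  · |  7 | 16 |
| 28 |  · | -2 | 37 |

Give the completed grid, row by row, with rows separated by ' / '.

-8 31 34 1 / 13 22 19 4 / 25 10 7 16 / 28 -5 -2 37

From row 4, 58 − (28 + (-2) + 37) gives (4,2) = -5.
The remaining cell in column 1 is (3,1) = 58 − 33 = 25.
Column 4 needs 58; the known cells sum to 57, so (1,4) = 1.
Main diagonal: -8 + 7 + 37 + ? = 58, so (2,2) = 22.
The remaining cell in row 2 is (2,3) = 58 − 39 = 19.
Row 3 must total 58; the given cells sum to 48, so (3,2) = 10.
Column 2: 22 + 10 + (-5) + ? = 58, so (1,2) = 31.
Column 3: 19 + 7 + (-2) + ? = 58, so (1,3) = 34.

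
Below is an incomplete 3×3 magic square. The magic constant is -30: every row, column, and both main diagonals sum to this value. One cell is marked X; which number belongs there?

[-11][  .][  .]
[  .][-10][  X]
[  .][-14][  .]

Column 2 needs -30; the known cells sum to -24, so (1,2) = -6.
The remaining cell in main diagonal is (3,3) = -30 − (-21) = -9.
Row 1 needs -30; the known cells sum to -17, so (1,3) = -13.
The remaining cell in row 3 is (3,1) = -30 − (-23) = -7.
Column 1 must total -30; the given cells sum to -18, so (2,1) = -12.
Column 3 must total -30; the given cells sum to -22, so (2,3) = -8.

-8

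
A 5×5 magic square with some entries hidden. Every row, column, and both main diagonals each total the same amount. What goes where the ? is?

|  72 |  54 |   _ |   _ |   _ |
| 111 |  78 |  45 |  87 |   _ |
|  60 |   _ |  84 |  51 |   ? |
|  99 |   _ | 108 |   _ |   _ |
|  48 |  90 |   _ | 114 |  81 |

Column 1 is complete and sums to 390; that is the magic constant.
The remaining cell in row 2 is (2,5) = 390 − 321 = 69.
Row 5: 48 + 90 + 114 + 81 + ? = 390, so (5,3) = 57.
Column 3 needs 390; the known cells sum to 294, so (1,3) = 96.
The remaining cell in main diagonal is (4,4) = 390 − 315 = 75.
From column 4, 390 − (87 + 51 + 75 + 114) gives (1,4) = 63.
Using row 1: 72 + 54 + 96 + 63 + ? → (1,5) = 390 − 285 = 105.
Using anti-diagonal: 105 + 87 + 84 + 48 + ? → (4,2) = 390 − 324 = 66.
Row 4 must total 390; the given cells sum to 348, so (4,5) = 42.
Column 2 needs 390; the known cells sum to 288, so (3,2) = 102.
Column 5 must total 390; the given cells sum to 297, so (3,5) = 93.

93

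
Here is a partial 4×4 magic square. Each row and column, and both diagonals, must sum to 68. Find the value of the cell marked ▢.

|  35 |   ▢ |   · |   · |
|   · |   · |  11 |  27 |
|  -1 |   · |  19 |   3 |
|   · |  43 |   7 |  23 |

The remaining cell in row 3 is (3,2) = 68 − 21 = 47.
The remaining cell in row 4 is (4,1) = 68 − 73 = -5.
Column 1 must total 68; the given cells sum to 29, so (2,1) = 39.
Column 3 needs 68; the known cells sum to 37, so (1,3) = 31.
Using column 4: 27 + 3 + 23 + ? → (1,4) = 68 − 53 = 15.
Main diagonal must total 68; the given cells sum to 77, so (2,2) = -9.
Row 1: 35 + 31 + 15 + ? = 68, so (1,2) = -13.

-13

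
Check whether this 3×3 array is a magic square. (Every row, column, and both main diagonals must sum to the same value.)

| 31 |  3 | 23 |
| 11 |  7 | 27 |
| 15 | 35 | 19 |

No — column 1 sums to 57 but column 2 sums to 45.

Row 1: 31 + 3 + 23 = 57.
Row 2: 11 + 7 + 27 = 45.
Row 3: 15 + 35 + 19 = 69.
Column 1: 31 + 11 + 15 = 57.
Column 2: 3 + 7 + 35 = 45.
Column 3: 23 + 27 + 19 = 69.
Main diagonal: 31 + 7 + 19 = 57.
Anti-diagonal: 23 + 7 + 15 = 45.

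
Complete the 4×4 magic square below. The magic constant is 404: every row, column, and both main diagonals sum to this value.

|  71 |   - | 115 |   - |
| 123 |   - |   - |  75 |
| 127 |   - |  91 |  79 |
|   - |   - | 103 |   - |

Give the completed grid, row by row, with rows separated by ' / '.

Row 3: 127 + 91 + 79 + ? = 404, so (3,2) = 107.
From column 1, 404 − (71 + 123 + 127) gives (4,1) = 83.
Using column 3: 115 + 91 + 103 + ? → (2,3) = 404 − 309 = 95.
The remaining cell in anti-diagonal is (1,4) = 404 − 285 = 119.
Row 1: 71 + 115 + 119 + ? = 404, so (1,2) = 99.
Using row 2: 123 + 95 + 75 + ? → (2,2) = 404 − 293 = 111.
Column 2: 99 + 111 + 107 + ? = 404, so (4,2) = 87.
Using column 4: 119 + 75 + 79 + ? → (4,4) = 404 − 273 = 131.

71 99 115 119 / 123 111 95 75 / 127 107 91 79 / 83 87 103 131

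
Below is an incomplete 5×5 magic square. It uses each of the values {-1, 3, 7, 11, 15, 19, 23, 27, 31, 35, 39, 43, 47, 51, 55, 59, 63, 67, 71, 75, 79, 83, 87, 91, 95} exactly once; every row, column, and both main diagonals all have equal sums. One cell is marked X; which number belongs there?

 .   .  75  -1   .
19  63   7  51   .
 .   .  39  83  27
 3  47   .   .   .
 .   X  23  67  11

79

The 25 entries sum to 1175, so each line sums to 1175/5 = 235.
Row 2 must total 235; the given cells sum to 140, so (2,5) = 95.
From column 3, 235 − (75 + 7 + 39 + 23) gives (4,3) = 91.
The remaining cell in column 4 is (4,4) = 235 − 200 = 35.
Main diagonal needs 235; the known cells sum to 148, so (1,1) = 87.
The remaining cell in row 4 is (4,5) = 235 − 176 = 59.
The remaining cell in column 5 is (1,5) = 235 − 192 = 43.
Anti-diagonal: 43 + 51 + 39 + 47 + ? = 235, so (5,1) = 55.
Row 1 needs 235; the known cells sum to 204, so (1,2) = 31.
The remaining cell in row 5 is (5,2) = 235 − 156 = 79.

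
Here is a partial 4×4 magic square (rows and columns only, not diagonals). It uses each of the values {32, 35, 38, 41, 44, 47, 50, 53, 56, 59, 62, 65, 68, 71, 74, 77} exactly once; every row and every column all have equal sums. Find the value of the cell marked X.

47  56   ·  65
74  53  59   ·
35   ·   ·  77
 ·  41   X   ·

71

The 16 entries sum to 872, so each line sums to 872/4 = 218.
Row 1: 47 + 56 + 65 + ? = 218, so (1,3) = 50.
Row 2 must total 218; the given cells sum to 186, so (2,4) = 32.
Column 1 must total 218; the given cells sum to 156, so (4,1) = 62.
From column 2, 218 − (56 + 53 + 41) gives (3,2) = 68.
Column 4 needs 218; the known cells sum to 174, so (4,4) = 44.
Row 3 needs 218; the known cells sum to 180, so (3,3) = 38.
Row 4 must total 218; the given cells sum to 147, so (4,3) = 71.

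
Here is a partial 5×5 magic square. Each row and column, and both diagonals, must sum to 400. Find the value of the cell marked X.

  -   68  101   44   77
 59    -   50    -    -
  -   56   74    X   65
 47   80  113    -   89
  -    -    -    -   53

107

Row 1 needs 400; the known cells sum to 290, so (1,1) = 110.
Row 4 needs 400; the known cells sum to 329, so (4,4) = 71.
From column 3, 400 − (101 + 50 + 74 + 113) gives (5,3) = 62.
The remaining cell in column 5 is (2,5) = 400 − 284 = 116.
Main diagonal: 110 + 74 + 71 + 53 + ? = 400, so (2,2) = 92.
Row 2 needs 400; the known cells sum to 317, so (2,4) = 83.
Column 2: 68 + 92 + 56 + 80 + ? = 400, so (5,2) = 104.
Anti-diagonal needs 400; the known cells sum to 314, so (5,1) = 86.
From row 5, 400 − (86 + 104 + 62 + 53) gives (5,4) = 95.
Using column 1: 110 + 59 + 47 + 86 + ? → (3,1) = 400 − 302 = 98.
Using column 4: 44 + 83 + 71 + 95 + ? → (3,4) = 400 − 293 = 107.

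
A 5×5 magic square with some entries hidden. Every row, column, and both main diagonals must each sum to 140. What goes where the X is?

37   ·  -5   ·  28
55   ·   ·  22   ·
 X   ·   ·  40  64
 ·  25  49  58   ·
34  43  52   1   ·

-2

Row 5 needs 140; the known cells sum to 130, so (5,5) = 10.
From column 4, 140 − (22 + 40 + 58 + 1) gives (1,4) = 19.
Anti-diagonal: 28 + 22 + 25 + 34 + ? = 140, so (3,3) = 31.
Row 1: 37 + (-5) + 19 + 28 + ? = 140, so (1,2) = 61.
Column 3 needs 140; the known cells sum to 127, so (2,3) = 13.
Main diagonal: 37 + 31 + 58 + 10 + ? = 140, so (2,2) = 4.
Row 2 must total 140; the given cells sum to 94, so (2,5) = 46.
Column 2 needs 140; the known cells sum to 133, so (3,2) = 7.
Column 5 needs 140; the known cells sum to 148, so (4,5) = -8.
Row 3: 7 + 31 + 40 + 64 + ? = 140, so (3,1) = -2.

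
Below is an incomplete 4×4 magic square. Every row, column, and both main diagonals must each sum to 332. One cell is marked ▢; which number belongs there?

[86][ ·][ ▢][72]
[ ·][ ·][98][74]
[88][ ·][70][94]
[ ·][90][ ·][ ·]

Using row 3: 88 + 70 + 94 + ? → (3,2) = 332 − 252 = 80.
The remaining cell in column 4 is (4,4) = 332 − 240 = 92.
From main diagonal, 332 − (86 + 70 + 92) gives (2,2) = 84.
Anti-diagonal must total 332; the given cells sum to 250, so (4,1) = 82.
Row 2: 84 + 98 + 74 + ? = 332, so (2,1) = 76.
From row 4, 332 − (82 + 90 + 92) gives (4,3) = 68.
Column 2 needs 332; the known cells sum to 254, so (1,2) = 78.
Column 3 needs 332; the known cells sum to 236, so (1,3) = 96.

96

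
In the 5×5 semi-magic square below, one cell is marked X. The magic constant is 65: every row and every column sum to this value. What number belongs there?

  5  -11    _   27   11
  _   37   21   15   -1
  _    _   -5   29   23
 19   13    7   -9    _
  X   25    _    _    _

Row 1: 5 + (-11) + 27 + 11 + ? = 65, so (1,3) = 33.
Row 2 needs 65; the known cells sum to 72, so (2,1) = -7.
The remaining cell in row 4 is (4,5) = 65 − 30 = 35.
Column 2 must total 65; the given cells sum to 64, so (3,2) = 1.
Using column 3: 33 + 21 + (-5) + 7 + ? → (5,3) = 65 − 56 = 9.
Column 4: 27 + 15 + 29 + (-9) + ? = 65, so (5,4) = 3.
The remaining cell in column 5 is (5,5) = 65 − 68 = -3.
Using row 3: 1 + (-5) + 29 + 23 + ? → (3,1) = 65 − 48 = 17.
Using row 5: 25 + 9 + 3 + (-3) + ? → (5,1) = 65 − 34 = 31.

31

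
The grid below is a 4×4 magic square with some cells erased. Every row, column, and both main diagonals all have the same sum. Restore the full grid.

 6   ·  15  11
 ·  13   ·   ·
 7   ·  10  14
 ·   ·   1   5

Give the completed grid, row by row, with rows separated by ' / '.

6 2 15 11 / 9 13 8 4 / 7 3 10 14 / 12 16 1 5

Main diagonal is already complete: 6 + 13 + 10 + 5 = 34, so that is the magic constant.
From row 1, 34 − (6 + 15 + 11) gives (1,2) = 2.
The remaining cell in row 3 is (3,2) = 34 − 31 = 3.
From column 2, 34 − (2 + 13 + 3) gives (4,2) = 16.
Column 3 must total 34; the given cells sum to 26, so (2,3) = 8.
From column 4, 34 − (11 + 14 + 5) gives (2,4) = 4.
From anti-diagonal, 34 − (11 + 8 + 3) gives (4,1) = 12.
Using row 2: 13 + 8 + 4 + ? → (2,1) = 34 − 25 = 9.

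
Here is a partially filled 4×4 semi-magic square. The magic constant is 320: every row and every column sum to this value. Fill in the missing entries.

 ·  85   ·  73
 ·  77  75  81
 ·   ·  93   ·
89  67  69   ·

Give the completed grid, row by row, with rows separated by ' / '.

79 85 83 73 / 87 77 75 81 / 65 91 93 71 / 89 67 69 95

From row 2, 320 − (77 + 75 + 81) gives (2,1) = 87.
Row 4 needs 320; the known cells sum to 225, so (4,4) = 95.
Using column 2: 85 + 77 + 67 + ? → (3,2) = 320 − 229 = 91.
Column 3: 75 + 93 + 69 + ? = 320, so (1,3) = 83.
Column 4 needs 320; the known cells sum to 249, so (3,4) = 71.
The remaining cell in row 1 is (1,1) = 320 − 241 = 79.
Row 3: 91 + 93 + 71 + ? = 320, so (3,1) = 65.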